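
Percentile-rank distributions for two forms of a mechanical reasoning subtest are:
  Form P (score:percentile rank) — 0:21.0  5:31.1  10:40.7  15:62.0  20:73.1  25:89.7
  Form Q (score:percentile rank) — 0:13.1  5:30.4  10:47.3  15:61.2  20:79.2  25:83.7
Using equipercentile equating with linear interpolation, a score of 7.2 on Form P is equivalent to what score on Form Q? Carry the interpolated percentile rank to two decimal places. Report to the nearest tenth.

6.5

PR of 7.2 on Form P: 31.1 + (7.2 − 5)/(10 − 5) × (40.7 − 31.1) = 35.32
On Form Q, PR 35.32 falls between score 5 (PR 30.4) and 10 (PR 47.3).
Interpolate: 5 + (35.32 − 30.4)/(47.3 − 30.4) × (10 − 5) = 6.5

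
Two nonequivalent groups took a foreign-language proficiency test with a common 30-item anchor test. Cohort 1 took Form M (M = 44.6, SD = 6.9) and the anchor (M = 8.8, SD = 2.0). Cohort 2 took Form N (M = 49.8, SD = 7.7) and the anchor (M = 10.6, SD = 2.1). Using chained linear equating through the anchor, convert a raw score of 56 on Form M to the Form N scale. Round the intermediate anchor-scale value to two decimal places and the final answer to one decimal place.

Form M → anchor (Cohort 1): v = (2.0/6.9)(56 − 44.6) + 8.8 = 12.10
anchor → Form N (Cohort 2): y = (7.7/2.1)(12.10 − 10.6) + 49.8 = 55.3

55.3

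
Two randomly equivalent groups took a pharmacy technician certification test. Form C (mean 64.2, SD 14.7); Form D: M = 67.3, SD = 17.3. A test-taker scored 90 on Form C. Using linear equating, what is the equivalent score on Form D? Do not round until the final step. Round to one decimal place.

97.7

Linear equating: y = (SD_Y/SD_X)(x − M_X) + M_Y
y = (17.3/14.7)(90 − 64.2) + 67.3
y = 1.176871 × 25.8 + 67.3 = 30.3633 + 67.3 = 97.7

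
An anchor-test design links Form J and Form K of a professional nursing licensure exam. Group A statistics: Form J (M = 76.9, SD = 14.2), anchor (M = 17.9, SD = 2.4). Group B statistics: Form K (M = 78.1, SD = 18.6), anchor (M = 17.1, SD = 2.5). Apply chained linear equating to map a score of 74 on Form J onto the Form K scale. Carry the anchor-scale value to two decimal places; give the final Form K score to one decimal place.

80.4

Form J → anchor (Group A): v = (2.4/14.2)(74 − 76.9) + 17.9 = 17.41
anchor → Form K (Group B): y = (18.6/2.5)(17.41 − 17.1) + 78.1 = 80.4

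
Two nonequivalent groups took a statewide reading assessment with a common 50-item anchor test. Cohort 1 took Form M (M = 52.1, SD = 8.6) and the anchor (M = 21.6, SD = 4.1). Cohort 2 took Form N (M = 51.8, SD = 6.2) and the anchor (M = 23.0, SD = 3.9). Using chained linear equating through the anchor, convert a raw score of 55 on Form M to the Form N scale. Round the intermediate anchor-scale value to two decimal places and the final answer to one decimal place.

Form M → anchor (Cohort 1): v = (4.1/8.6)(55 − 52.1) + 21.6 = 22.98
anchor → Form N (Cohort 2): y = (6.2/3.9)(22.98 − 23.0) + 51.8 = 51.8

51.8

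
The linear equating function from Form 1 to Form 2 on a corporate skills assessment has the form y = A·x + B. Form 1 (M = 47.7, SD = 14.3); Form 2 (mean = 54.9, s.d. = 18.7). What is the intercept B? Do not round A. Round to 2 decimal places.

A = SD_Y / SD_X = 18.7 / 14.3 = 1.307692
B = M_Y − A·M_X = 54.9 − 1.307692 × 47.7 = -7.48

-7.48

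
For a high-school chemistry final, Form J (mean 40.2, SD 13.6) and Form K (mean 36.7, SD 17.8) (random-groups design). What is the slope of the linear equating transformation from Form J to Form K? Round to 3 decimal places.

A = SD_Y / SD_X = 17.8 / 13.6 = 1.309

1.309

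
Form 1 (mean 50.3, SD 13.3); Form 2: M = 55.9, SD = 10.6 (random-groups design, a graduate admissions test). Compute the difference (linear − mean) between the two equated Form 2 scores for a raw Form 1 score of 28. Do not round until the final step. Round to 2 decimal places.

4.53

Mean-equated: 28 + (55.9 − 50.3) = 33.60
Linear-equated: (10.6/13.3)(28 − 50.3) + 55.9 = 38.127
Difference = 38.127 − 33.60 = 4.53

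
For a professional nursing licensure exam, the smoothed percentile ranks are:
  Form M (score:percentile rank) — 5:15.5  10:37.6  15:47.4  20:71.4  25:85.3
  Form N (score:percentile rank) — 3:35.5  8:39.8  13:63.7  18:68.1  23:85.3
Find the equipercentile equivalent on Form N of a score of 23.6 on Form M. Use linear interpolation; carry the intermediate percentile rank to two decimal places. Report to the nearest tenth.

21.9

PR of 23.6 on Form M: 71.4 + (23.6 − 20)/(25 − 20) × (85.3 − 71.4) = 81.41
On Form N, PR 81.41 falls between score 18 (PR 68.1) and 23 (PR 85.3).
Interpolate: 18 + (81.41 − 68.1)/(85.3 − 68.1) × (23 − 18) = 21.9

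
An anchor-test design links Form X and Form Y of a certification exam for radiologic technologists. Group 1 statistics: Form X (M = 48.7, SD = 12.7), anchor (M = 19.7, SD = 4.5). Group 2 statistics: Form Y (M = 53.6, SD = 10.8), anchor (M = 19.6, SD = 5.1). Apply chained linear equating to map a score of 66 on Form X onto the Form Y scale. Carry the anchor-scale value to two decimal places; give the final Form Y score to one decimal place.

Form X → anchor (Group 1): v = (4.5/12.7)(66 − 48.7) + 19.7 = 25.83
anchor → Form Y (Group 2): y = (10.8/5.1)(25.83 − 19.6) + 53.6 = 66.8

66.8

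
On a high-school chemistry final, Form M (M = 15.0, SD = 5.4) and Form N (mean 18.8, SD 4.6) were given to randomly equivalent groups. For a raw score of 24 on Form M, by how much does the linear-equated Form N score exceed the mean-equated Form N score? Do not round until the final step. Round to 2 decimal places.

-1.33

Mean-equated: 24 + (18.8 − 15.0) = 27.80
Linear-equated: (4.6/5.4)(24 − 15.0) + 18.8 = 26.467
Difference = 26.467 − 27.80 = -1.33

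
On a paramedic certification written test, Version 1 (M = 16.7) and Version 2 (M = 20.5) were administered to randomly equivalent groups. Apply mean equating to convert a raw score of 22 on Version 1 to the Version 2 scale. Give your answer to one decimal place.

Mean equating: y = x + (M_Y − M_X) = 22 + (20.5 − 16.7) = 25.8

25.8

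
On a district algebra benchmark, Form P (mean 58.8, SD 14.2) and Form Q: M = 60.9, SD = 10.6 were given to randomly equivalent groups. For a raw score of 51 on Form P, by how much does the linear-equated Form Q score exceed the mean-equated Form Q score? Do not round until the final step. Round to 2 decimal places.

Mean-equated: 51 + (60.9 − 58.8) = 53.10
Linear-equated: (10.6/14.2)(51 − 58.8) + 60.9 = 55.077
Difference = 55.077 − 53.10 = 1.98

1.98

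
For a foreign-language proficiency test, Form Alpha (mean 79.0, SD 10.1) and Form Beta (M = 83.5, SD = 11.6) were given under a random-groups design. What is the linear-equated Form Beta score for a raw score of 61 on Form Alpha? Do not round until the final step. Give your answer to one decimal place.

Linear equating: y = (SD_Y/SD_X)(x − M_X) + M_Y
y = (11.6/10.1)(61 − 79.0) + 83.5
y = 1.148515 × -18.0 + 83.5 = -20.6733 + 83.5 = 62.8

62.8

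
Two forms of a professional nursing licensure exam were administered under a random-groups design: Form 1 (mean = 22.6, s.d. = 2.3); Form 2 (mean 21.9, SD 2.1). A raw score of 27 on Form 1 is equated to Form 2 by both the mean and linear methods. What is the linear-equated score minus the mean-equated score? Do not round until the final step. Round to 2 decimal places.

Mean-equated: 27 + (21.9 − 22.6) = 26.30
Linear-equated: (2.1/2.3)(27 − 22.6) + 21.9 = 25.917
Difference = 25.917 − 26.30 = -0.38

-0.38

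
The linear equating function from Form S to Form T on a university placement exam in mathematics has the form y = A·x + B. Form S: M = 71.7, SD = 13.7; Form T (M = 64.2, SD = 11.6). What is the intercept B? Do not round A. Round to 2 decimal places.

A = SD_Y / SD_X = 11.6 / 13.7 = 0.846715
B = M_Y − A·M_X = 64.2 − 0.846715 × 71.7 = 3.49

3.49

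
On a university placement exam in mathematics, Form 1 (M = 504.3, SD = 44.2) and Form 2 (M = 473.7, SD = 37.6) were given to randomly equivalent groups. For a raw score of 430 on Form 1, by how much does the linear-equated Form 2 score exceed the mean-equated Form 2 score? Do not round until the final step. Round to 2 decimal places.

Mean-equated: 430 + (473.7 − 504.3) = 399.40
Linear-equated: (37.6/44.2)(430 − 504.3) + 473.7 = 410.495
Difference = 410.495 − 399.40 = 11.09

11.09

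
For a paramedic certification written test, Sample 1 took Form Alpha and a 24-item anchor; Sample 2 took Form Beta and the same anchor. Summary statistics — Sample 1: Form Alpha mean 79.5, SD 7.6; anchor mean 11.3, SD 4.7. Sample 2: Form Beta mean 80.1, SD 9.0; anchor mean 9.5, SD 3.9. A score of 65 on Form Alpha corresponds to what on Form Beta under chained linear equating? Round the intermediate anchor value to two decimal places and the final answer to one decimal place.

Form Alpha → anchor (Sample 1): v = (4.7/7.6)(65 − 79.5) + 11.3 = 2.33
anchor → Form Beta (Sample 2): y = (9.0/3.9)(2.33 − 9.5) + 80.1 = 63.6

63.6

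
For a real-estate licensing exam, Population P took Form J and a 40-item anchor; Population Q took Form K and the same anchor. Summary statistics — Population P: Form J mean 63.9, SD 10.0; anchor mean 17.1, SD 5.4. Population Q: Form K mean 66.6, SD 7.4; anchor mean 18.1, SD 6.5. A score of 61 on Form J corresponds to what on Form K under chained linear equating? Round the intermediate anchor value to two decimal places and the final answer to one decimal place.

Form J → anchor (Population P): v = (5.4/10.0)(61 − 63.9) + 17.1 = 15.53
anchor → Form K (Population Q): y = (7.4/6.5)(15.53 − 18.1) + 66.6 = 63.7

63.7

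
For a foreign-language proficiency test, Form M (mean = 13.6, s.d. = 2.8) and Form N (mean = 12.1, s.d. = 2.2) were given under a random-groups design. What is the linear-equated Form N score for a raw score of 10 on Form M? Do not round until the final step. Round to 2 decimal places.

Linear equating: y = (SD_Y/SD_X)(x − M_X) + M_Y
y = (2.2/2.8)(10 − 13.6) + 12.1
y = 0.785714 × -3.6 + 12.1 = -2.8286 + 12.1 = 9.27

9.27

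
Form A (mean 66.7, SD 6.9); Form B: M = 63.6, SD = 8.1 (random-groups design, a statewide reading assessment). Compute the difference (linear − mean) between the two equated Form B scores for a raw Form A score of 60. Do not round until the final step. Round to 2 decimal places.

Mean-equated: 60 + (63.6 − 66.7) = 56.90
Linear-equated: (8.1/6.9)(60 − 66.7) + 63.6 = 55.735
Difference = 55.735 − 56.90 = -1.17

-1.17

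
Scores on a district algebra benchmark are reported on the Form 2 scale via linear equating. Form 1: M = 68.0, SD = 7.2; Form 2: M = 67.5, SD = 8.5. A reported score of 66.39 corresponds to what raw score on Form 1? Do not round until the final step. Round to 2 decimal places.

67.06

Invert y = (SD_Y/SD_X)(x − M_X) + M_Y:
x = (SD_X/SD_Y)(y − M_Y) + M_X = (7.2/8.5)(66.39 − 67.5) + 68.0
x = 0.847059 × -1.110 + 68.0 = 67.06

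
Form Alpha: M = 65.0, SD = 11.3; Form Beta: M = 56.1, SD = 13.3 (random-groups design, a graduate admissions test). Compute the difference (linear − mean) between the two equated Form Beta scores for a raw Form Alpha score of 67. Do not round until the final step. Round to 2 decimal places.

Mean-equated: 67 + (56.1 − 65.0) = 58.10
Linear-equated: (13.3/11.3)(67 − 65.0) + 56.1 = 58.454
Difference = 58.454 − 58.10 = 0.35

0.35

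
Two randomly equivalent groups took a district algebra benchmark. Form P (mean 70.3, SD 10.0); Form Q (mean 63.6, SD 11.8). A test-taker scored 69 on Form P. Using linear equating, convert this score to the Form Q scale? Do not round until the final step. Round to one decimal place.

Linear equating: y = (SD_Y/SD_X)(x − M_X) + M_Y
y = (11.8/10.0)(69 − 70.3) + 63.6
y = 1.180000 × -1.3 + 63.6 = -1.5340 + 63.6 = 62.1

62.1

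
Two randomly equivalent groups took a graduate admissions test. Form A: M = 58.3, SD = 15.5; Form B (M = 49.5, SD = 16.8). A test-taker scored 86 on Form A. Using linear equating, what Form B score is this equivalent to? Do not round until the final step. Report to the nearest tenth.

Linear equating: y = (SD_Y/SD_X)(x − M_X) + M_Y
y = (16.8/15.5)(86 − 58.3) + 49.5
y = 1.083871 × 27.7 + 49.5 = 30.0232 + 49.5 = 79.5

79.5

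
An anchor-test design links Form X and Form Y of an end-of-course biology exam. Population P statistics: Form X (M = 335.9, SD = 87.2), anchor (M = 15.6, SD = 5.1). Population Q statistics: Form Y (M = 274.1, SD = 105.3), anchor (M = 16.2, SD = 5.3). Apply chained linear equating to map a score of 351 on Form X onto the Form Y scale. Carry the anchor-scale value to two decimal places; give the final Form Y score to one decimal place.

Form X → anchor (Population P): v = (5.1/87.2)(351 − 335.9) + 15.6 = 16.48
anchor → Form Y (Population Q): y = (105.3/5.3)(16.48 − 16.2) + 274.1 = 279.7

279.7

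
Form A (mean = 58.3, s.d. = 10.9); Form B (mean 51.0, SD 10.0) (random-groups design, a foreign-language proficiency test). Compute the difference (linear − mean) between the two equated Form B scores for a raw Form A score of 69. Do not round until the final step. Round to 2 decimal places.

-0.88

Mean-equated: 69 + (51.0 − 58.3) = 61.70
Linear-equated: (10.0/10.9)(69 − 58.3) + 51.0 = 60.817
Difference = 60.817 − 61.70 = -0.88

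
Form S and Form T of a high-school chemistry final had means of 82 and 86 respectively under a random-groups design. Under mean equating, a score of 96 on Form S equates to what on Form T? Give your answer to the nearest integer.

100

Mean equating: y = x + (M_Y − M_X) = 96 + (86 − 82) = 100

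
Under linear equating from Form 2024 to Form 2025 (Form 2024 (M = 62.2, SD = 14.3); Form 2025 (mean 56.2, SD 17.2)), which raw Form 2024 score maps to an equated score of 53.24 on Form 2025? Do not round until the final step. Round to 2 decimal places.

Invert y = (SD_Y/SD_X)(x − M_X) + M_Y:
x = (SD_X/SD_Y)(y − M_Y) + M_X = (14.3/17.2)(53.24 − 56.2) + 62.2
x = 0.831395 × -2.960 + 62.2 = 59.74

59.74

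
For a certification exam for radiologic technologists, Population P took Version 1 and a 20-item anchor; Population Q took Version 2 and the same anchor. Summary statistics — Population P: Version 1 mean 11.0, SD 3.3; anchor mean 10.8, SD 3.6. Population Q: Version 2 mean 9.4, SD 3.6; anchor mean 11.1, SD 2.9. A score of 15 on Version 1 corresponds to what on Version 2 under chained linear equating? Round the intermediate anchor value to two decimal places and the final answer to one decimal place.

Version 1 → anchor (Population P): v = (3.6/3.3)(15 − 11.0) + 10.8 = 15.16
anchor → Version 2 (Population Q): y = (3.6/2.9)(15.16 − 11.1) + 9.4 = 14.4

14.4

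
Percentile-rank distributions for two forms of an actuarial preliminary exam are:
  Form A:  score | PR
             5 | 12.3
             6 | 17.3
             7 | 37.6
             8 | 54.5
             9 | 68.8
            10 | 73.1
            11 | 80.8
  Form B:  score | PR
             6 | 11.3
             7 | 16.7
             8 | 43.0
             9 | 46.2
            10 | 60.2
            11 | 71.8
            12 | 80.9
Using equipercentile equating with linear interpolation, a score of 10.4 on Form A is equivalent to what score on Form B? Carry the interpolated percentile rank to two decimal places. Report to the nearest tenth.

11.5

PR of 10.4 on Form A: 73.1 + (10.4 − 10)/(11 − 10) × (80.8 − 73.1) = 76.18
On Form B, PR 76.18 falls between score 11 (PR 71.8) and 12 (PR 80.9).
Interpolate: 11 + (76.18 − 71.8)/(80.9 − 71.8) × (12 − 11) = 11.5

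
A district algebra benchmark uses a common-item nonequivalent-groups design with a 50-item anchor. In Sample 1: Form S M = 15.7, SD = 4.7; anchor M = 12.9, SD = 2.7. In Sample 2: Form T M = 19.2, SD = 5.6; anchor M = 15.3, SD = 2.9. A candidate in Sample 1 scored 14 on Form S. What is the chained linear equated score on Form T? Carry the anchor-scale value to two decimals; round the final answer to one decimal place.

Form S → anchor (Sample 1): v = (2.7/4.7)(14 − 15.7) + 12.9 = 11.92
anchor → Form T (Sample 2): y = (5.6/2.9)(11.92 − 15.3) + 19.2 = 12.7

12.7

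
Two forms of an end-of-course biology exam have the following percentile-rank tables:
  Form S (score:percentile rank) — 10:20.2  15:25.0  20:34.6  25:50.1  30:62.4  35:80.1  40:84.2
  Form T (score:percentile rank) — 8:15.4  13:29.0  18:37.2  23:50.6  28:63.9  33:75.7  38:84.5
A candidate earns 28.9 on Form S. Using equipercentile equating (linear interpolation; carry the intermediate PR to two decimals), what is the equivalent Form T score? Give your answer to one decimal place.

PR of 28.9 on Form S: 50.1 + (28.9 − 25)/(30 − 25) × (62.4 − 50.1) = 59.69
On Form T, PR 59.69 falls between score 23 (PR 50.6) and 28 (PR 63.9).
Interpolate: 23 + (59.69 − 50.6)/(63.9 − 50.6) × (28 − 23) = 26.4

26.4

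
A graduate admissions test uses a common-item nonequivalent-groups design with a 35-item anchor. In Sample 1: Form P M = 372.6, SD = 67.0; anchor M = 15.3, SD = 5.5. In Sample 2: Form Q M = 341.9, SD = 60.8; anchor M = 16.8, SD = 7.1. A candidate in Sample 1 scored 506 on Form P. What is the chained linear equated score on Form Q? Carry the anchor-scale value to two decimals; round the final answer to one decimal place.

422.8

Form P → anchor (Sample 1): v = (5.5/67.0)(506 − 372.6) + 15.3 = 26.25
anchor → Form Q (Sample 2): y = (60.8/7.1)(26.25 − 16.8) + 341.9 = 422.8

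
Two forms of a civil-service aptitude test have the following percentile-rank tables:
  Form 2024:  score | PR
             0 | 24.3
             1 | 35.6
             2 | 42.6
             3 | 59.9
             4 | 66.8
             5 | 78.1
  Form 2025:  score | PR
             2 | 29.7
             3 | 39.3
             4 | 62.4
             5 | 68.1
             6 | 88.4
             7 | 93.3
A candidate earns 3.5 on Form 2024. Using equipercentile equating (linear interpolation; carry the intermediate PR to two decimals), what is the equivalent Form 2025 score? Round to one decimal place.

PR of 3.5 on Form 2024: 59.9 + (3.5 − 3)/(4 − 3) × (66.8 − 59.9) = 63.35
On Form 2025, PR 63.35 falls between score 4 (PR 62.4) and 5 (PR 68.1).
Interpolate: 4 + (63.35 − 62.4)/(68.1 − 62.4) × (5 − 4) = 4.2

4.2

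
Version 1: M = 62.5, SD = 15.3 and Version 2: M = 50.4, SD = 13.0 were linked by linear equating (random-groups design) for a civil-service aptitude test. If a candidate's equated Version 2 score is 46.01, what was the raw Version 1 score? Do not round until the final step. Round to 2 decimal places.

57.33

Invert y = (SD_Y/SD_X)(x − M_X) + M_Y:
x = (SD_X/SD_Y)(y − M_Y) + M_X = (15.3/13.0)(46.01 − 50.4) + 62.5
x = 1.176923 × -4.390 + 62.5 = 57.33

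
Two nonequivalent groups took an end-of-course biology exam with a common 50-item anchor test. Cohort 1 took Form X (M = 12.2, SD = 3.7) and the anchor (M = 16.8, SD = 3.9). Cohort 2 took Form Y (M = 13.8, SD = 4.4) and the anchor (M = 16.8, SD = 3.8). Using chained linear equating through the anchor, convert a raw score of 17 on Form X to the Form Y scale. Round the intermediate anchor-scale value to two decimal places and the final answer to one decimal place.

19.7

Form X → anchor (Cohort 1): v = (3.9/3.7)(17 − 12.2) + 16.8 = 21.86
anchor → Form Y (Cohort 2): y = (4.4/3.8)(21.86 − 16.8) + 13.8 = 19.7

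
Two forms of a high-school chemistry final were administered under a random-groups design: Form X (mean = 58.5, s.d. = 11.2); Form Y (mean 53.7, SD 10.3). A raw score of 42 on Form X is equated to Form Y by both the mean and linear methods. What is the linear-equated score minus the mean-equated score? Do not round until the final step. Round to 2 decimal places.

1.33

Mean-equated: 42 + (53.7 − 58.5) = 37.20
Linear-equated: (10.3/11.2)(42 − 58.5) + 53.7 = 38.526
Difference = 38.526 − 37.20 = 1.33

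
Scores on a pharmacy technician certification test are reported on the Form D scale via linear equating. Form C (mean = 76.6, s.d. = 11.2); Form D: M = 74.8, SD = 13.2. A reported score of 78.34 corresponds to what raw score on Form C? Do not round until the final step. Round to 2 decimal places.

79.60

Invert y = (SD_Y/SD_X)(x − M_X) + M_Y:
x = (SD_X/SD_Y)(y − M_Y) + M_X = (11.2/13.2)(78.34 − 74.8) + 76.6
x = 0.848485 × 3.540 + 76.6 = 79.60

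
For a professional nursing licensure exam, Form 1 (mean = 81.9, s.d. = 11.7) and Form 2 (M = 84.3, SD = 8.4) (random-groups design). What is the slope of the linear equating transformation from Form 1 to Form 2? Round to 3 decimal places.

0.718

A = SD_Y / SD_X = 8.4 / 11.7 = 0.718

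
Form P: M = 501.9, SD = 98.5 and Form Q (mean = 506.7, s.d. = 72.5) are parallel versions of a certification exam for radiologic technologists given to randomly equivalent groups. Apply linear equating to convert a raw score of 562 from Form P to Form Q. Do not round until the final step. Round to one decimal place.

550.9

Linear equating: y = (SD_Y/SD_X)(x − M_X) + M_Y
y = (72.5/98.5)(562 − 501.9) + 506.7
y = 0.736041 × 60.1 + 506.7 = 44.2360 + 506.7 = 550.9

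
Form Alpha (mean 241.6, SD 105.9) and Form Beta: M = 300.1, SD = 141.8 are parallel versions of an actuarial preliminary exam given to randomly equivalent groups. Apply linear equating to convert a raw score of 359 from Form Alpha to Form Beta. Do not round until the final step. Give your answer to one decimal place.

Linear equating: y = (SD_Y/SD_X)(x − M_X) + M_Y
y = (141.8/105.9)(359 − 241.6) + 300.1
y = 1.338999 × 117.4 + 300.1 = 157.1985 + 300.1 = 457.3

457.3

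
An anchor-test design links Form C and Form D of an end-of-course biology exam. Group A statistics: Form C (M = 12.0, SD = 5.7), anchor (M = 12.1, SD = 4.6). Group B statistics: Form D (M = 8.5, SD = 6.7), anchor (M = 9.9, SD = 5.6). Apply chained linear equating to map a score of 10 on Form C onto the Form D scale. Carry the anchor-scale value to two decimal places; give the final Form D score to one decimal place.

Form C → anchor (Group A): v = (4.6/5.7)(10 − 12.0) + 12.1 = 10.49
anchor → Form D (Group B): y = (6.7/5.6)(10.49 − 9.9) + 8.5 = 9.2

9.2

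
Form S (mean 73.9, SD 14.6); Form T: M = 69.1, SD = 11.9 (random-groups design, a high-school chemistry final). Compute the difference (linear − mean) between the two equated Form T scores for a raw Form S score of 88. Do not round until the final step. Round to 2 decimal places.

-2.61

Mean-equated: 88 + (69.1 − 73.9) = 83.20
Linear-equated: (11.9/14.6)(88 − 73.9) + 69.1 = 80.592
Difference = 80.592 − 83.20 = -2.61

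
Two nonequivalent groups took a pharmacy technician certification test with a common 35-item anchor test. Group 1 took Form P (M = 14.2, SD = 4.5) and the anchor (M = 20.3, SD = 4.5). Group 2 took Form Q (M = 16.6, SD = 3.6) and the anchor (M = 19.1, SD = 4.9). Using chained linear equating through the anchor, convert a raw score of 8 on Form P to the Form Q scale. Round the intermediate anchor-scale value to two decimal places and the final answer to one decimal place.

12.9

Form P → anchor (Group 1): v = (4.5/4.5)(8 − 14.2) + 20.3 = 14.10
anchor → Form Q (Group 2): y = (3.6/4.9)(14.10 − 19.1) + 16.6 = 12.9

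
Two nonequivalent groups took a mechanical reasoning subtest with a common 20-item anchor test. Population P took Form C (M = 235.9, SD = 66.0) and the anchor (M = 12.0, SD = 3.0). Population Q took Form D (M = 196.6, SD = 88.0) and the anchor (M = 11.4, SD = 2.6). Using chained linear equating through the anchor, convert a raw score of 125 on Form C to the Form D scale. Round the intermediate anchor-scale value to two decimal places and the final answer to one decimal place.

Form C → anchor (Population P): v = (3.0/66.0)(125 − 235.9) + 12.0 = 6.96
anchor → Form D (Population Q): y = (88.0/2.6)(6.96 − 11.4) + 196.6 = 46.3

46.3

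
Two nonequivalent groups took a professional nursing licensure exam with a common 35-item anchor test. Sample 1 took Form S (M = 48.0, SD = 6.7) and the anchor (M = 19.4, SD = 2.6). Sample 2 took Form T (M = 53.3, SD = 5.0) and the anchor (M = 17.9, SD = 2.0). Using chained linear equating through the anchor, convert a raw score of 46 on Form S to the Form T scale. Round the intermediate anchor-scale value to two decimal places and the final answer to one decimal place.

55.1

Form S → anchor (Sample 1): v = (2.6/6.7)(46 − 48.0) + 19.4 = 18.62
anchor → Form T (Sample 2): y = (5.0/2.0)(18.62 − 17.9) + 53.3 = 55.1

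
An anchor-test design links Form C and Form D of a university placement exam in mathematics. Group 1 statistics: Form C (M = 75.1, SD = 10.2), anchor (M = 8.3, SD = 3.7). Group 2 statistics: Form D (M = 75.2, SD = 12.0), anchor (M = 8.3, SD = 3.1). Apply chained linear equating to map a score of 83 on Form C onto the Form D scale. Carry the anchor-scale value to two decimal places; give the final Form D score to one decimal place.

86.3

Form C → anchor (Group 1): v = (3.7/10.2)(83 − 75.1) + 8.3 = 11.17
anchor → Form D (Group 2): y = (12.0/3.1)(11.17 − 8.3) + 75.2 = 86.3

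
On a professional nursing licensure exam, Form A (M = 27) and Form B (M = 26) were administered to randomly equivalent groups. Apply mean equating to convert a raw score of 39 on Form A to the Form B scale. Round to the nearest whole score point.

38

Mean equating: y = x + (M_Y − M_X) = 39 + (26 − 27) = 38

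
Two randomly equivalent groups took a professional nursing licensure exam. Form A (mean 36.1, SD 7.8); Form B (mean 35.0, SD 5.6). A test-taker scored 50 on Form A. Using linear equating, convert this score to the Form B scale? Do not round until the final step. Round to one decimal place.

45.0

Linear equating: y = (SD_Y/SD_X)(x − M_X) + M_Y
y = (5.6/7.8)(50 − 36.1) + 35.0
y = 0.717949 × 13.9 + 35.0 = 9.9795 + 35.0 = 45.0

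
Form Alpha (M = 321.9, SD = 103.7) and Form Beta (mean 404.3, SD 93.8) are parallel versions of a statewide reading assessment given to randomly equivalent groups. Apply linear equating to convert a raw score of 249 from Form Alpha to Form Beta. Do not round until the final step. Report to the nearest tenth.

Linear equating: y = (SD_Y/SD_X)(x − M_X) + M_Y
y = (93.8/103.7)(249 − 321.9) + 404.3
y = 0.904532 × -72.9 + 404.3 = -65.9404 + 404.3 = 338.4

338.4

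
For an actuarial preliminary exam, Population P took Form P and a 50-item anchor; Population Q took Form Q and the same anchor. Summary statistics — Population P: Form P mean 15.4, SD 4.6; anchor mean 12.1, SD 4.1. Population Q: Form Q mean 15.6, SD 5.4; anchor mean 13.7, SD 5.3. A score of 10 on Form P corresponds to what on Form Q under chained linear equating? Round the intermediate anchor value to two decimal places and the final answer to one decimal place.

9.1

Form P → anchor (Population P): v = (4.1/4.6)(10 − 15.4) + 12.1 = 7.29
anchor → Form Q (Population Q): y = (5.4/5.3)(7.29 − 13.7) + 15.6 = 9.1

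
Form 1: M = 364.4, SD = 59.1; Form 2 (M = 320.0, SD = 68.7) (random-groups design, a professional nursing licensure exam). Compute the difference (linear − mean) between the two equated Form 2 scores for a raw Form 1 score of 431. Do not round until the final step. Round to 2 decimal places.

10.82

Mean-equated: 431 + (320.0 − 364.4) = 386.60
Linear-equated: (68.7/59.1)(431 − 364.4) + 320.0 = 397.418
Difference = 397.418 − 386.60 = 10.82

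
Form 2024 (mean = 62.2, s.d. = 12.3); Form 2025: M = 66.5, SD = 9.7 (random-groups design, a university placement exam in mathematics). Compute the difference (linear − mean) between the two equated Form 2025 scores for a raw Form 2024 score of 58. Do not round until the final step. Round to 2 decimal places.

Mean-equated: 58 + (66.5 − 62.2) = 62.30
Linear-equated: (9.7/12.3)(58 − 62.2) + 66.5 = 63.188
Difference = 63.188 − 62.30 = 0.89

0.89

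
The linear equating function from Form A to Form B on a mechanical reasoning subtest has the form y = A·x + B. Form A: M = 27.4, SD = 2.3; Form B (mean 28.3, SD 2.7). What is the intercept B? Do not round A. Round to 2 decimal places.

A = SD_Y / SD_X = 2.7 / 2.3 = 1.173913
B = M_Y − A·M_X = 28.3 − 1.173913 × 27.4 = -3.87

-3.87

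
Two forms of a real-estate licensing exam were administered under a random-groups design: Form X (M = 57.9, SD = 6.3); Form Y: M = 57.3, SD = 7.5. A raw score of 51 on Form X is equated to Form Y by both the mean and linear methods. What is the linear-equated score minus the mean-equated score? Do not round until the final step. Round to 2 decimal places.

Mean-equated: 51 + (57.3 − 57.9) = 50.40
Linear-equated: (7.5/6.3)(51 − 57.9) + 57.3 = 49.086
Difference = 49.086 − 50.40 = -1.31

-1.31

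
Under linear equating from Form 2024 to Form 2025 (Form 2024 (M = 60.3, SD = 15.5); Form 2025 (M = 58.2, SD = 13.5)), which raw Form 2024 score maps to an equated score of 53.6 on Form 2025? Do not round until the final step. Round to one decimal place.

Invert y = (SD_Y/SD_X)(x − M_X) + M_Y:
x = (SD_X/SD_Y)(y − M_Y) + M_X = (15.5/13.5)(53.6 − 58.2) + 60.3
x = 1.148148 × -4.600 + 60.3 = 55.0

55.0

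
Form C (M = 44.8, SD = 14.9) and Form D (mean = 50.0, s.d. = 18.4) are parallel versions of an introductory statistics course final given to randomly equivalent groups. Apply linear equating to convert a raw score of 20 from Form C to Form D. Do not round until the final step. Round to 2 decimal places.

Linear equating: y = (SD_Y/SD_X)(x − M_X) + M_Y
y = (18.4/14.9)(20 − 44.8) + 50.0
y = 1.234899 × -24.8 + 50.0 = -30.6255 + 50.0 = 19.37

19.37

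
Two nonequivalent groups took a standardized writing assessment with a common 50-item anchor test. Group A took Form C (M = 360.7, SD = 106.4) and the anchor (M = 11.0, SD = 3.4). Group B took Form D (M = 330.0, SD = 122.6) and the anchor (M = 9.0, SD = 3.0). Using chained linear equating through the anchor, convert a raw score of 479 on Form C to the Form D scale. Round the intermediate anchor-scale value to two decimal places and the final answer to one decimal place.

Form C → anchor (Group A): v = (3.4/106.4)(479 − 360.7) + 11.0 = 14.78
anchor → Form D (Group B): y = (122.6/3.0)(14.78 − 9.0) + 330.0 = 566.2

566.2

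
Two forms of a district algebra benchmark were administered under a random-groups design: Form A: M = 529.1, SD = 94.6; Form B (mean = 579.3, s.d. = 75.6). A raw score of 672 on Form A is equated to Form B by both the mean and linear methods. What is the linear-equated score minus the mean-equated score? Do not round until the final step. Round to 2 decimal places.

Mean-equated: 672 + (579.3 − 529.1) = 722.20
Linear-equated: (75.6/94.6)(672 − 529.1) + 579.3 = 693.499
Difference = 693.499 − 722.20 = -28.70

-28.70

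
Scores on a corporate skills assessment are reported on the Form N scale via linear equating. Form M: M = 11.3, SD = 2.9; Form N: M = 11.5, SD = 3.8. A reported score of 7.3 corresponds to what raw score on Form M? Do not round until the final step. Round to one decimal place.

8.1

Invert y = (SD_Y/SD_X)(x − M_X) + M_Y:
x = (SD_X/SD_Y)(y − M_Y) + M_X = (2.9/3.8)(7.3 − 11.5) + 11.3
x = 0.763158 × -4.200 + 11.3 = 8.1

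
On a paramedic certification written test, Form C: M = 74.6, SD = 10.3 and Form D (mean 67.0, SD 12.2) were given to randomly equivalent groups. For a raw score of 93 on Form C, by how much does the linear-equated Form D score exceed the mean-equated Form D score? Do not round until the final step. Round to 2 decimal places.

3.39

Mean-equated: 93 + (67.0 − 74.6) = 85.40
Linear-equated: (12.2/10.3)(93 − 74.6) + 67.0 = 88.794
Difference = 88.794 − 85.40 = 3.39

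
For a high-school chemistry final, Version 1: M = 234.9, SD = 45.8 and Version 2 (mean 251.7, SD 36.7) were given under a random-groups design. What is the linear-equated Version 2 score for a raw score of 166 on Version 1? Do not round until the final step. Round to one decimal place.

Linear equating: y = (SD_Y/SD_X)(x − M_X) + M_Y
y = (36.7/45.8)(166 − 234.9) + 251.7
y = 0.801310 × -68.9 + 251.7 = -55.2103 + 251.7 = 196.5

196.5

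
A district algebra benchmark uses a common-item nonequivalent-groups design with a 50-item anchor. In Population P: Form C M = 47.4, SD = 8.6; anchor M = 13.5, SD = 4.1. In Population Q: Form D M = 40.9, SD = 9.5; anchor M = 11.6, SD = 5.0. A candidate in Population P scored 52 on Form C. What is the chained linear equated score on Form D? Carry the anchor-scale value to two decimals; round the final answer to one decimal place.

48.7

Form C → anchor (Population P): v = (4.1/8.6)(52 − 47.4) + 13.5 = 15.69
anchor → Form D (Population Q): y = (9.5/5.0)(15.69 − 11.6) + 40.9 = 48.7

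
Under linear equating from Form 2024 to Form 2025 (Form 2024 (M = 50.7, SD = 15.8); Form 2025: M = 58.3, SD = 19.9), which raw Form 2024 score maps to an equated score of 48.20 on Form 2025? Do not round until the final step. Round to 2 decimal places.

42.68

Invert y = (SD_Y/SD_X)(x − M_X) + M_Y:
x = (SD_X/SD_Y)(y − M_Y) + M_X = (15.8/19.9)(48.20 − 58.3) + 50.7
x = 0.793970 × -10.100 + 50.7 = 42.68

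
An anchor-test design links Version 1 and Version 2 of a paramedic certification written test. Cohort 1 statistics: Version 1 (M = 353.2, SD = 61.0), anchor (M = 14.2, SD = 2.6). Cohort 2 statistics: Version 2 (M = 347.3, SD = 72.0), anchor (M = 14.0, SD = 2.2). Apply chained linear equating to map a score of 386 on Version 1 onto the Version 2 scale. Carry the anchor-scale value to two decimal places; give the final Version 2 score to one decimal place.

399.7

Version 1 → anchor (Cohort 1): v = (2.6/61.0)(386 − 353.2) + 14.2 = 15.60
anchor → Version 2 (Cohort 2): y = (72.0/2.2)(15.60 − 14.0) + 347.3 = 399.7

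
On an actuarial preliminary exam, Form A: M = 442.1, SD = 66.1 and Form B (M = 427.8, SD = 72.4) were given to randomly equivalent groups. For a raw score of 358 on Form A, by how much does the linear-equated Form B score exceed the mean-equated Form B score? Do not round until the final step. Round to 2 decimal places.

-8.02

Mean-equated: 358 + (427.8 − 442.1) = 343.70
Linear-equated: (72.4/66.1)(358 − 442.1) + 427.8 = 335.684
Difference = 335.684 − 343.70 = -8.02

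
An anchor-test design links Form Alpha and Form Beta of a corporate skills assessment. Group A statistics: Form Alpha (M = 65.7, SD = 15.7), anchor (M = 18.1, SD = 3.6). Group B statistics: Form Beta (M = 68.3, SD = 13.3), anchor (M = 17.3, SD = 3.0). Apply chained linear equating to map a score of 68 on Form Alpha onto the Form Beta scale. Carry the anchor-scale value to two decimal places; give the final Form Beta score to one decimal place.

Form Alpha → anchor (Group A): v = (3.6/15.7)(68 − 65.7) + 18.1 = 18.63
anchor → Form Beta (Group B): y = (13.3/3.0)(18.63 − 17.3) + 68.3 = 74.2

74.2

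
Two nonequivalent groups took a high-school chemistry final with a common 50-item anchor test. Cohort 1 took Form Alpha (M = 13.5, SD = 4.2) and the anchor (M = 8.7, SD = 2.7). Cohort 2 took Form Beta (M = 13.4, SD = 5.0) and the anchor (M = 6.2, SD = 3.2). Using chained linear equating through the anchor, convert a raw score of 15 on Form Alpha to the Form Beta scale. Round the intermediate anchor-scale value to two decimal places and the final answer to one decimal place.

Form Alpha → anchor (Cohort 1): v = (2.7/4.2)(15 − 13.5) + 8.7 = 9.66
anchor → Form Beta (Cohort 2): y = (5.0/3.2)(9.66 − 6.2) + 13.4 = 18.8

18.8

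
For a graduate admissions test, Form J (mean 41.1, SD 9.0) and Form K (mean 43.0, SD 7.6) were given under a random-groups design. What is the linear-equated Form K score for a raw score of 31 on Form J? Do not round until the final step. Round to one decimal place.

34.5

Linear equating: y = (SD_Y/SD_X)(x − M_X) + M_Y
y = (7.6/9.0)(31 − 41.1) + 43.0
y = 0.844444 × -10.1 + 43.0 = -8.5289 + 43.0 = 34.5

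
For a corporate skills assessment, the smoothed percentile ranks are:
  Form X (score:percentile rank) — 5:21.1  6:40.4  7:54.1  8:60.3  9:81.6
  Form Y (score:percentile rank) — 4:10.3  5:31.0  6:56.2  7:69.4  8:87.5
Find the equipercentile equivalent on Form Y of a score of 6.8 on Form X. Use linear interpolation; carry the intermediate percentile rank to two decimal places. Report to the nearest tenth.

PR of 6.8 on Form X: 40.4 + (6.8 − 6)/(7 − 6) × (54.1 − 40.4) = 51.36
On Form Y, PR 51.36 falls between score 5 (PR 31.0) and 6 (PR 56.2).
Interpolate: 5 + (51.36 − 31.0)/(56.2 − 31.0) × (6 − 5) = 5.8

5.8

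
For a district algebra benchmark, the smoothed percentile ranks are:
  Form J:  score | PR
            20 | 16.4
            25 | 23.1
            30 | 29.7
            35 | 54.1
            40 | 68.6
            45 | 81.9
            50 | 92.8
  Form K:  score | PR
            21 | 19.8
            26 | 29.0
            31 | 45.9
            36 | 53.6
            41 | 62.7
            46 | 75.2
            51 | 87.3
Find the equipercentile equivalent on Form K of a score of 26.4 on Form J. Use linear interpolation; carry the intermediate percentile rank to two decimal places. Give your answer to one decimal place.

PR of 26.4 on Form J: 23.1 + (26.4 − 25)/(30 − 25) × (29.7 − 23.1) = 24.95
On Form K, PR 24.95 falls between score 21 (PR 19.8) and 26 (PR 29.0).
Interpolate: 21 + (24.95 − 19.8)/(29.0 − 19.8) × (26 − 21) = 23.8

23.8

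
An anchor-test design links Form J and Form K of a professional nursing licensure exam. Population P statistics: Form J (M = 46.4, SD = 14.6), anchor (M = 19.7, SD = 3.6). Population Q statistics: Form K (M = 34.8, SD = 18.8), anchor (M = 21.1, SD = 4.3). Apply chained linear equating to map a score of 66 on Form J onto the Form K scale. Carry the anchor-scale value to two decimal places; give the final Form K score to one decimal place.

49.8

Form J → anchor (Population P): v = (3.6/14.6)(66 − 46.4) + 19.7 = 24.53
anchor → Form K (Population Q): y = (18.8/4.3)(24.53 − 21.1) + 34.8 = 49.8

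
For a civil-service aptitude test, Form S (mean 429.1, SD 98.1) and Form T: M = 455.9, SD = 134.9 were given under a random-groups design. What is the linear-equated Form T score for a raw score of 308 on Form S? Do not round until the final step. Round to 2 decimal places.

289.37

Linear equating: y = (SD_Y/SD_X)(x − M_X) + M_Y
y = (134.9/98.1)(308 − 429.1) + 455.9
y = 1.375127 × -121.1 + 455.9 = -166.5279 + 455.9 = 289.37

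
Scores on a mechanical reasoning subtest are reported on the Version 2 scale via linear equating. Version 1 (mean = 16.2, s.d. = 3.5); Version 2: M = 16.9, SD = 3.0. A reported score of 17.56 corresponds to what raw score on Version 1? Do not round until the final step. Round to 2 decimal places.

16.97

Invert y = (SD_Y/SD_X)(x − M_X) + M_Y:
x = (SD_X/SD_Y)(y − M_Y) + M_X = (3.5/3.0)(17.56 − 16.9) + 16.2
x = 1.166667 × 0.660 + 16.2 = 16.97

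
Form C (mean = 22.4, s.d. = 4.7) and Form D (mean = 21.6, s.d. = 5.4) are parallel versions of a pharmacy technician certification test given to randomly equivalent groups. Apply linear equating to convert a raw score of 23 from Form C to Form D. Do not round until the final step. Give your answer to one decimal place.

Linear equating: y = (SD_Y/SD_X)(x − M_X) + M_Y
y = (5.4/4.7)(23 − 22.4) + 21.6
y = 1.148936 × 0.6 + 21.6 = 0.6894 + 21.6 = 22.3

22.3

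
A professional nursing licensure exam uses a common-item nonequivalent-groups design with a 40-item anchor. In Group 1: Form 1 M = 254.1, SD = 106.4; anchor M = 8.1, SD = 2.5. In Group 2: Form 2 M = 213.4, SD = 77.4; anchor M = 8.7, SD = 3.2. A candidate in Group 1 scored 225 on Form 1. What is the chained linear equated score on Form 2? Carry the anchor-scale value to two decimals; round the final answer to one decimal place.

Form 1 → anchor (Group 1): v = (2.5/106.4)(225 − 254.1) + 8.1 = 7.42
anchor → Form 2 (Group 2): y = (77.4/3.2)(7.42 − 8.7) + 213.4 = 182.4

182.4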